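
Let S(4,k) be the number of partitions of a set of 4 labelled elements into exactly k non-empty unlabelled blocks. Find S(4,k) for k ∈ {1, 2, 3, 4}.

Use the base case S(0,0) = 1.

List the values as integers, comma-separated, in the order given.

1, 7, 6, 1

row 1: T[1][1]=1·0+1=1
row 2: T[2][1]=1·1+0=1  T[2][2]=2·0+1=1
row 3: T[3][1]=1·1+0=1  T[3][2]=2·1+1=3  T[3][3]=3·0+1=1
row 4: T[4][1]=1·1+0=1  T[4][2]=2·3+1=7  T[4][3]=3·1+3=6  T[4][4]=4·0+1=1
Read S(4,1) = 1, S(4,2) = 7, S(4,3) = 6, S(4,4) = 1.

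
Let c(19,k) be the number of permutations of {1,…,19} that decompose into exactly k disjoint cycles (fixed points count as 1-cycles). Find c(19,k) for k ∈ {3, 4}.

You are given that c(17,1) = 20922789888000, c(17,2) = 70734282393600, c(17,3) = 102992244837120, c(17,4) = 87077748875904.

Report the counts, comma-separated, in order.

34012249593822720, 30321254007719424

[18] T[18,2]:17*70734282393600+20922789888000=1223405590579200 · T[18,3]:17*102992244837120+70734282393600=1821602444624640 · T[18,4]:17*87077748875904+102992244837120=1583313975727488
[19] T[19,3]:18*1821602444624640+1223405590579200=34012249593822720 · T[19,4]:18*1583313975727488+1821602444624640=30321254007719424
Read c(19,3) = 34012249593822720, c(19,4) = 30321254007719424.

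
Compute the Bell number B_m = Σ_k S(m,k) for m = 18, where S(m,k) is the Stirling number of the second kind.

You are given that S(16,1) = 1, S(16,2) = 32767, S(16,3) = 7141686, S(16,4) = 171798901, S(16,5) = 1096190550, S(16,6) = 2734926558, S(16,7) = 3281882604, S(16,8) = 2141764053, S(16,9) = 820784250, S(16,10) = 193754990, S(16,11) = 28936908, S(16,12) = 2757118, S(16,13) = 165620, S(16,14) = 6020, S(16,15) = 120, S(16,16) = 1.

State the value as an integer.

682076806159

[17] T[17,1]:1*1+0=1 · T[17,2]:2*32767+1=65535 · T[17,3]:3*7141686+32767=21457825 · T[17,4]:4*171798901+7141686=694337290 · T[17,5]:5*1096190550+171798901=5652751651 · T[17,6]:6*2734926558+1096190550=17505749898 · T[17,7]:7*3281882604+2734926558=25708104786 · T[17,8]:8*2141764053+3281882604=20415995028 · T[17,9]:9*820784250+2141764053=9528822303 · T[17,10]:10*193754990+820784250=2758334150 · T[17,11]:11*28936908+193754990=512060978 · T[17,12]:12*2757118+28936908=62022324 · T[17,13]:13*165620+2757118=4910178 · T[17,14]:14*6020+165620=249900 · T[17,15]:15*120+6020=7820 · T[17,16]:16*1+120=136 · T[17,17]:17*0+1=1
[18] T[18,1]:1*1+0=1 · T[18,2]:2*65535+1=131071 · T[18,3]:3*21457825+65535=64439010 · T[18,4]:4*694337290+21457825=2798806985 · T[18,5]:5*5652751651+694337290=28958095545 · T[18,6]:6*17505749898+5652751651=110687251039 · T[18,7]:7*25708104786+17505749898=197462483400 · T[18,8]:8*20415995028+25708104786=189036065010 · T[18,9]:9*9528822303+20415995028=106175395755 · T[18,10]:10*2758334150+9528822303=37112163803 · T[18,11]:11*512060978+2758334150=8391004908 · T[18,12]:12*62022324+512060978=1256328866 · T[18,13]:13*4910178+62022324=125854638 · T[18,14]:14*249900+4910178=8408778 · T[18,15]:15*7820+249900=367200 · T[18,16]:16*136+7820=9996 · T[18,17]:17*1+136=153 · T[18,18]:18*0+1=1
B_18 = ΣS(18,k) = 1+131071+64439010+2798806985+28958095545+110687251039+197462483400+189036065010+106175395755+37112163803+8391004908+1256328866+125854638+8408778+367200+9996+153+1 = 682076806159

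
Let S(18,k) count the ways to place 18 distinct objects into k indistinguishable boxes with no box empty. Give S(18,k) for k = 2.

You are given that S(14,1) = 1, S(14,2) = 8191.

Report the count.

@15  (15,1):1·1+0→1, (15,2):8191·2+1→16383
@16  (16,1):1·1+0→1, (16,2):16383·2+1→32767
@17  (17,1):1·1+0→1, (17,2):32767·2+1→65535
@18  (18,2):65535·2+1→131071
Read S(18,2) = 131071.

131071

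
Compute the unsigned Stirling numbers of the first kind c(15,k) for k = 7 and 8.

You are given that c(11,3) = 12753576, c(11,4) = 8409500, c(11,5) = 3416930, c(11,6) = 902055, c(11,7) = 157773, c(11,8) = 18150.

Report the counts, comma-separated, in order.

row 12: T[12][4]=11·8409500+12753576=105258076  T[12][5]=11·3416930+8409500=45995730  T[12][6]=11·902055+3416930=13339535  T[12][7]=11·157773+902055=2637558  T[12][8]=11·18150+157773=357423
row 13: T[13][5]=12·45995730+105258076=657206836  T[13][6]=12·13339535+45995730=206070150  T[13][7]=12·2637558+13339535=44990231  T[13][8]=12·357423+2637558=6926634
row 14: T[14][6]=13·206070150+657206836=3336118786  T[14][7]=13·44990231+206070150=790943153  T[14][8]=13·6926634+44990231=135036473
row 15: T[15][7]=14·790943153+3336118786=14409322928  T[15][8]=14·135036473+790943153=2681453775
Read c(15,7) = 14409322928, c(15,8) = 2681453775.

14409322928, 2681453775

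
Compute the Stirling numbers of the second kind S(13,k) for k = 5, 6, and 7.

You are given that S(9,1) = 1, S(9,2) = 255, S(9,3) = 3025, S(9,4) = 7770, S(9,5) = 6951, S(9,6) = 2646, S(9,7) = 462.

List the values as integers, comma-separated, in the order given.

7508501, 9321312, 5715424

@10  (10,2):255·2+1→511, (10,3):3025·3+255→9330, (10,4):7770·4+3025→34105, (10,5):6951·5+7770→42525, (10,6):2646·6+6951→22827, (10,7):462·7+2646→5880
@11  (11,3):9330·3+511→28501, (11,4):34105·4+9330→145750, (11,5):42525·5+34105→246730, (11,6):22827·6+42525→179487, (11,7):5880·7+22827→63987
@12  (12,4):145750·4+28501→611501, (12,5):246730·5+145750→1379400, (12,6):179487·6+246730→1323652, (12,7):63987·7+179487→627396
@13  (13,5):1379400·5+611501→7508501, (13,6):1323652·6+1379400→9321312, (13,7):627396·7+1323652→5715424
Read S(13,5) = 7508501, S(13,6) = 9321312, S(13,7) = 5715424.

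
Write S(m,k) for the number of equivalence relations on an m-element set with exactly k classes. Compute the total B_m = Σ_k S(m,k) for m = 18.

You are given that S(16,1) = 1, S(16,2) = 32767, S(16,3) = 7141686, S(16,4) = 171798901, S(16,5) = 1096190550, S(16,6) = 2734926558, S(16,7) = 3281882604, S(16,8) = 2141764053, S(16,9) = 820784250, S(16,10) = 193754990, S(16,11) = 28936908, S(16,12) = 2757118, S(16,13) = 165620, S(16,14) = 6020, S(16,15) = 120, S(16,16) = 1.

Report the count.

row 17: T[17][1]=1·1+0=1  T[17][2]=2·32767+1=65535  T[17][3]=3·7141686+32767=21457825  T[17][4]=4·171798901+7141686=694337290  T[17][5]=5·1096190550+171798901=5652751651  T[17][6]=6·2734926558+1096190550=17505749898  T[17][7]=7·3281882604+2734926558=25708104786  T[17][8]=8·2141764053+3281882604=20415995028  T[17][9]=9·820784250+2141764053=9528822303  T[17][10]=10·193754990+820784250=2758334150  T[17][11]=11·28936908+193754990=512060978  T[17][12]=12·2757118+28936908=62022324  T[17][13]=13·165620+2757118=4910178  T[17][14]=14·6020+165620=249900  T[17][15]=15·120+6020=7820  T[17][16]=16·1+120=136  T[17][17]=17·0+1=1
row 18: T[18][1]=1·1+0=1  T[18][2]=2·65535+1=131071  T[18][3]=3·21457825+65535=64439010  T[18][4]=4·694337290+21457825=2798806985  T[18][5]=5·5652751651+694337290=28958095545  T[18][6]=6·17505749898+5652751651=110687251039  T[18][7]=7·25708104786+17505749898=197462483400  T[18][8]=8·20415995028+25708104786=189036065010  T[18][9]=9·9528822303+20415995028=106175395755  T[18][10]=10·2758334150+9528822303=37112163803  T[18][11]=11·512060978+2758334150=8391004908  T[18][12]=12·62022324+512060978=1256328866  T[18][13]=13·4910178+62022324=125854638  T[18][14]=14·249900+4910178=8408778  T[18][15]=15·7820+249900=367200  T[18][16]=16·136+7820=9996  T[18][17]=17·1+136=153  T[18][18]=18·0+1=1
B_18 = ΣS(18,k) = 1+131071+64439010+2798806985+28958095545+110687251039+197462483400+189036065010+106175395755+37112163803+8391004908+1256328866+125854638+8408778+367200+9996+153+1 = 682076806159

682076806159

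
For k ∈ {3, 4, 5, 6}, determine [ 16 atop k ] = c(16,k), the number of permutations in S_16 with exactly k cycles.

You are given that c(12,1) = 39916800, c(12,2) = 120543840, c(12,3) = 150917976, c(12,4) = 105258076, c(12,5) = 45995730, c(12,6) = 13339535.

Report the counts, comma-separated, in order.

r13: T_13,1=12×39916800+0=479001600; T_13,2=12×120543840+39916800=1486442880; T_13,3=12×150917976+120543840=1931559552; T_13,4=12×105258076+150917976=1414014888; T_13,5=12×45995730+105258076=657206836; T_13,6=12×13339535+45995730=206070150
r14: T_14,1=13×479001600+0=6227020800; T_14,2=13×1486442880+479001600=19802759040; T_14,3=13×1931559552+1486442880=26596717056; T_14,4=13×1414014888+1931559552=20313753096; T_14,5=13×657206836+1414014888=9957703756; T_14,6=13×206070150+657206836=3336118786
r15: T_15,2=14×19802759040+6227020800=283465647360; T_15,3=14×26596717056+19802759040=392156797824; T_15,4=14×20313753096+26596717056=310989260400; T_15,5=14×9957703756+20313753096=159721605680; T_15,6=14×3336118786+9957703756=56663366760
r16: T_16,3=15×392156797824+283465647360=6165817614720; T_16,4=15×310989260400+392156797824=5056995703824; T_16,5=15×159721605680+310989260400=2706813345600; T_16,6=15×56663366760+159721605680=1009672107080
Read c(16,3) = 6165817614720, c(16,4) = 5056995703824, c(16,5) = 2706813345600, c(16,6) = 1009672107080.

6165817614720, 5056995703824, 2706813345600, 1009672107080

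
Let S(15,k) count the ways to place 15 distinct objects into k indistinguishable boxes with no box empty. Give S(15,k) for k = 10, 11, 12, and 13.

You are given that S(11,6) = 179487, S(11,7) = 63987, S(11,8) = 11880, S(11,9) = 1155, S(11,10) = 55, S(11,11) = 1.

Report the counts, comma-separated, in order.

r12: T_12,7=7×63987+179487=627396; T_12,8=8×11880+63987=159027; T_12,9=9×1155+11880=22275; T_12,10=10×55+1155=1705; T_12,11=11×1+55=66; T_12,12=12×0+1=1
r13: T_13,8=8×159027+627396=1899612; T_13,9=9×22275+159027=359502; T_13,10=10×1705+22275=39325; T_13,11=11×66+1705=2431; T_13,12=12×1+66=78; T_13,13=13×0+1=1
r14: T_14,9=9×359502+1899612=5135130; T_14,10=10×39325+359502=752752; T_14,11=11×2431+39325=66066; T_14,12=12×78+2431=3367; T_14,13=13×1+78=91
r15: T_15,10=10×752752+5135130=12662650; T_15,11=11×66066+752752=1479478; T_15,12=12×3367+66066=106470; T_15,13=13×91+3367=4550
Read S(15,10) = 12662650, S(15,11) = 1479478, S(15,12) = 106470, S(15,13) = 4550.

12662650, 1479478, 106470, 4550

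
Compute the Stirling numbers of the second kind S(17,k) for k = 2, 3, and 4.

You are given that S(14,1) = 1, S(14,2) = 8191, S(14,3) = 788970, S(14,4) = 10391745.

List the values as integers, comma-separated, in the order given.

[15] T[15,1]:1*1+0=1 · T[15,2]:2*8191+1=16383 · T[15,3]:3*788970+8191=2375101 · T[15,4]:4*10391745+788970=42355950
[16] T[16,1]:1*1+0=1 · T[16,2]:2*16383+1=32767 · T[16,3]:3*2375101+16383=7141686 · T[16,4]:4*42355950+2375101=171798901
[17] T[17,2]:2*32767+1=65535 · T[17,3]:3*7141686+32767=21457825 · T[17,4]:4*171798901+7141686=694337290
Read S(17,2) = 65535, S(17,3) = 21457825, S(17,4) = 694337290.

65535, 21457825, 694337290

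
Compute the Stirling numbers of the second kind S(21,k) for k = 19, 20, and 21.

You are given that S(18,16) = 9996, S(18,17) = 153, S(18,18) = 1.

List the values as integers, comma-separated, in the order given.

19285, 210, 1

r19: T_19,17=17×153+9996=12597; T_19,18=18×1+153=171; T_19,19=19×0+1=1
r20: T_20,18=18×171+12597=15675; T_20,19=19×1+171=190; T_20,20=20×0+1=1
r21: T_21,19=19×190+15675=19285; T_21,20=20×1+190=210; T_21,21=21×0+1=1
Read S(21,19) = 19285, S(21,20) = 210, S(21,21) = 1.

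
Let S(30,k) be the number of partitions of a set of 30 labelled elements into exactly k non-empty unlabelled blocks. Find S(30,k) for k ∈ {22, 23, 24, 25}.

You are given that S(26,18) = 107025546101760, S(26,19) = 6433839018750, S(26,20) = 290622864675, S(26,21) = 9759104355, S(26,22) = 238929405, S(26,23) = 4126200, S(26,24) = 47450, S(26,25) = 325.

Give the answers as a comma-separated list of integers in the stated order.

1848018090851790, 71823880393200, 2157580085700, 49402080000

row 27: T[27][19]=19·6433839018750+107025546101760=229268487458010  T[27][20]=20·290622864675+6433839018750=12246296312250  T[27][21]=21·9759104355+290622864675=495564056130  T[27][22]=22·238929405+9759104355=15015551265  T[27][23]=23·4126200+238929405=333832005  T[27][24]=24·47450+4126200=5265000  T[27][25]=25·325+47450=55575
row 28: T[28][20]=20·12246296312250+229268487458010=474194413703010  T[28][21]=21·495564056130+12246296312250=22653141490980  T[28][22]=22·15015551265+495564056130=825906183960  T[28][23]=23·333832005+15015551265=22693687380  T[28][24]=24·5265000+333832005=460192005  T[28][25]=25·55575+5265000=6654375
row 29: T[29][21]=21·22653141490980+474194413703010=949910385013590  T[29][22]=22·825906183960+22653141490980=40823077538100  T[29][23]=23·22693687380+825906183960=1347860993700  T[29][24]=24·460192005+22693687380=33738295500  T[29][25]=25·6654375+460192005=626551380
row 30: T[30][22]=22·40823077538100+949910385013590=1848018090851790  T[30][23]=23·1347860993700+40823077538100=71823880393200  T[30][24]=24·33738295500+1347860993700=2157580085700  T[30][25]=25·626551380+33738295500=49402080000
Read S(30,22) = 1848018090851790, S(30,23) = 71823880393200, S(30,24) = 2157580085700, S(30,25) = 49402080000.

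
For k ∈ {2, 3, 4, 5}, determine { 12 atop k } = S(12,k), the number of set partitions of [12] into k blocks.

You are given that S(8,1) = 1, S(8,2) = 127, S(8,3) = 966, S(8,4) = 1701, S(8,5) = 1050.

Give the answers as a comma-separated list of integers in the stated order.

2047, 86526, 611501, 1379400

row 9: T[9][1]=1·1+0=1  T[9][2]=2·127+1=255  T[9][3]=3·966+127=3025  T[9][4]=4·1701+966=7770  T[9][5]=5·1050+1701=6951
row 10: T[10][1]=1·1+0=1  T[10][2]=2·255+1=511  T[10][3]=3·3025+255=9330  T[10][4]=4·7770+3025=34105  T[10][5]=5·6951+7770=42525
row 11: T[11][1]=1·1+0=1  T[11][2]=2·511+1=1023  T[11][3]=3·9330+511=28501  T[11][4]=4·34105+9330=145750  T[11][5]=5·42525+34105=246730
row 12: T[12][2]=2·1023+1=2047  T[12][3]=3·28501+1023=86526  T[12][4]=4·145750+28501=611501  T[12][5]=5·246730+145750=1379400
Read S(12,2) = 2047, S(12,3) = 86526, S(12,4) = 611501, S(12,5) = 1379400.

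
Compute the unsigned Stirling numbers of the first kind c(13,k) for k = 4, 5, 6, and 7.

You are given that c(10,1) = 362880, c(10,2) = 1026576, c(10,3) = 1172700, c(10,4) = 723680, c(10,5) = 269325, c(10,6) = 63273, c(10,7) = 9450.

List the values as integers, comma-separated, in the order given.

1414014888, 657206836, 206070150, 44990231

row 11: T[11][2]=10·1026576+362880=10628640  T[11][3]=10·1172700+1026576=12753576  T[11][4]=10·723680+1172700=8409500  T[11][5]=10·269325+723680=3416930  T[11][6]=10·63273+269325=902055  T[11][7]=10·9450+63273=157773
row 12: T[12][3]=11·12753576+10628640=150917976  T[12][4]=11·8409500+12753576=105258076  T[12][5]=11·3416930+8409500=45995730  T[12][6]=11·902055+3416930=13339535  T[12][7]=11·157773+902055=2637558
row 13: T[13][4]=12·105258076+150917976=1414014888  T[13][5]=12·45995730+105258076=657206836  T[13][6]=12·13339535+45995730=206070150  T[13][7]=12·2637558+13339535=44990231
Read c(13,4) = 1414014888, c(13,5) = 657206836, c(13,6) = 206070150, c(13,7) = 44990231.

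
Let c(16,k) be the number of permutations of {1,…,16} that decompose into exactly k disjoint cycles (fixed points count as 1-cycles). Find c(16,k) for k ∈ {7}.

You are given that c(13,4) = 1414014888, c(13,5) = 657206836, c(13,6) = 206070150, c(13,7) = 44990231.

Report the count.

@14  (14,5):657206836·13+1414014888→9957703756, (14,6):206070150·13+657206836→3336118786, (14,7):44990231·13+206070150→790943153
@15  (15,6):3336118786·14+9957703756→56663366760, (15,7):790943153·14+3336118786→14409322928
@16  (16,7):14409322928·15+56663366760→272803210680
Read c(16,7) = 272803210680.

272803210680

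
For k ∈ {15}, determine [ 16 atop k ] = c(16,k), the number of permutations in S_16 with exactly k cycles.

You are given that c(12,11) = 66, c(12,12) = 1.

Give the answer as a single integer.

@13  (13,12):1·12+66→78, (13,13):0·12+1→1
@14  (14,13):1·13+78→91, (14,14):0·13+1→1
@15  (15,14):1·14+91→105, (15,15):0·14+1→1
@16  (16,15):1·15+105→120
Read c(16,15) = 120.

120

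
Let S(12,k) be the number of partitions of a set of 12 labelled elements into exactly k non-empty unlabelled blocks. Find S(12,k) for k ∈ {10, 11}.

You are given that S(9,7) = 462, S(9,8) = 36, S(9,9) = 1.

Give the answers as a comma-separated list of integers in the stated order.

1705, 66

row 10: T[10][8]=8·36+462=750  T[10][9]=9·1+36=45  T[10][10]=10·0+1=1
row 11: T[11][9]=9·45+750=1155  T[11][10]=10·1+45=55  T[11][11]=11·0+1=1
row 12: T[12][10]=10·55+1155=1705  T[12][11]=11·1+55=66
Read S(12,10) = 1705, S(12,11) = 66.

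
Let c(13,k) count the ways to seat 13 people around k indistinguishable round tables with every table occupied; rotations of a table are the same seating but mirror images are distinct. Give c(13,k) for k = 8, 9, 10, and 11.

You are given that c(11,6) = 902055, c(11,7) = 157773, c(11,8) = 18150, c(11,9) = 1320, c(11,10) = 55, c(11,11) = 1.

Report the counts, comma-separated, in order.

6926634, 749463, 55770, 2717

@12  (12,7):157773·11+902055→2637558, (12,8):18150·11+157773→357423, (12,9):1320·11+18150→32670, (12,10):55·11+1320→1925, (12,11):1·11+55→66
@13  (13,8):357423·12+2637558→6926634, (13,9):32670·12+357423→749463, (13,10):1925·12+32670→55770, (13,11):66·12+1925→2717
Read c(13,8) = 6926634, c(13,9) = 749463, c(13,10) = 55770, c(13,11) = 2717.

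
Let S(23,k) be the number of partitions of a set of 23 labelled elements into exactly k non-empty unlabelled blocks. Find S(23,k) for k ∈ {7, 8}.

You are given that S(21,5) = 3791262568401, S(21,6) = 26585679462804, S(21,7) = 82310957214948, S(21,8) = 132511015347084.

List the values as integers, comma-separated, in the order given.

4382641999117305, 9741955019900400

row 22: T[22][6]=6·26585679462804+3791262568401=163305339345225  T[22][7]=7·82310957214948+26585679462804=602762379967440  T[22][8]=8·132511015347084+82310957214948=1142399079991620
row 23: T[23][7]=7·602762379967440+163305339345225=4382641999117305  T[23][8]=8·1142399079991620+602762379967440=9741955019900400
Read S(23,7) = 4382641999117305, S(23,8) = 9741955019900400.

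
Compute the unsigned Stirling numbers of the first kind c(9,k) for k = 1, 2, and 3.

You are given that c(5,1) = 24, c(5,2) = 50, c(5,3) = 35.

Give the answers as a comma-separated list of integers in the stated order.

row 6: T[6][1]=5·24+0=120  T[6][2]=5·50+24=274  T[6][3]=5·35+50=225
row 7: T[7][1]=6·120+0=720  T[7][2]=6·274+120=1764  T[7][3]=6·225+274=1624
row 8: T[8][1]=7·720+0=5040  T[8][2]=7·1764+720=13068  T[8][3]=7·1624+1764=13132
row 9: T[9][1]=8·5040+0=40320  T[9][2]=8·13068+5040=109584  T[9][3]=8·13132+13068=118124
Read c(9,1) = 40320, c(9,2) = 109584, c(9,3) = 118124.

40320, 109584, 118124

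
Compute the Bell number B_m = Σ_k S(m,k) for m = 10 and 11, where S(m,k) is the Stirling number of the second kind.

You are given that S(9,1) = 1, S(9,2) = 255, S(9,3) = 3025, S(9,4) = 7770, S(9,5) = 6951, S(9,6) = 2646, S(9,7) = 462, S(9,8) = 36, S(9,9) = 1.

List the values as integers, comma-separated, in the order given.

[10] T[10,1]:1*1+0=1 · T[10,2]:2*255+1=511 · T[10,3]:3*3025+255=9330 · T[10,4]:4*7770+3025=34105 · T[10,5]:5*6951+7770=42525 · T[10,6]:6*2646+6951=22827 · T[10,7]:7*462+2646=5880 · T[10,8]:8*36+462=750 · T[10,9]:9*1+36=45 · T[10,10]:10*0+1=1
[11] T[11,1]:1*1+0=1 · T[11,2]:2*511+1=1023 · T[11,3]:3*9330+511=28501 · T[11,4]:4*34105+9330=145750 · T[11,5]:5*42525+34105=246730 · T[11,6]:6*22827+42525=179487 · T[11,7]:7*5880+22827=63987 · T[11,8]:8*750+5880=11880 · T[11,9]:9*45+750=1155 · T[11,10]:10*1+45=55 · T[11,11]:11*0+1=1
B_10 = ΣS(10,k) = 1+511+9330+34105+42525+22827+5880+750+45+1 = 115975
B_11 = ΣS(11,k) = 1+1023+28501+145750+246730+179487+63987+11880+1155+55+1 = 678570

115975, 678570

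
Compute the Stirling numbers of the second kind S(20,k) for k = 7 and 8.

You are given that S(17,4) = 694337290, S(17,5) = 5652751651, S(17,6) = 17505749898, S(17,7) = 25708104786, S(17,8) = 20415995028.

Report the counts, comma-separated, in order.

11143554045652, 15170932662679

row 18: T[18][5]=5·5652751651+694337290=28958095545  T[18][6]=6·17505749898+5652751651=110687251039  T[18][7]=7·25708104786+17505749898=197462483400  T[18][8]=8·20415995028+25708104786=189036065010
row 19: T[19][6]=6·110687251039+28958095545=693081601779  T[19][7]=7·197462483400+110687251039=1492924634839  T[19][8]=8·189036065010+197462483400=1709751003480
row 20: T[20][7]=7·1492924634839+693081601779=11143554045652  T[20][8]=8·1709751003480+1492924634839=15170932662679
Read S(20,7) = 11143554045652, S(20,8) = 15170932662679.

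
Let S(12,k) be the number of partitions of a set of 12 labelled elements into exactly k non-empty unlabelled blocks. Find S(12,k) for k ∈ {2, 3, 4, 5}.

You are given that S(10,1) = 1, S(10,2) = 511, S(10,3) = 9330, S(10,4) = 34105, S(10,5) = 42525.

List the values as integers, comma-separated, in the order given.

2047, 86526, 611501, 1379400

[11] T[11,1]:1*1+0=1 · T[11,2]:2*511+1=1023 · T[11,3]:3*9330+511=28501 · T[11,4]:4*34105+9330=145750 · T[11,5]:5*42525+34105=246730
[12] T[12,2]:2*1023+1=2047 · T[12,3]:3*28501+1023=86526 · T[12,4]:4*145750+28501=611501 · T[12,5]:5*246730+145750=1379400
Read S(12,2) = 2047, S(12,3) = 86526, S(12,4) = 611501, S(12,5) = 1379400.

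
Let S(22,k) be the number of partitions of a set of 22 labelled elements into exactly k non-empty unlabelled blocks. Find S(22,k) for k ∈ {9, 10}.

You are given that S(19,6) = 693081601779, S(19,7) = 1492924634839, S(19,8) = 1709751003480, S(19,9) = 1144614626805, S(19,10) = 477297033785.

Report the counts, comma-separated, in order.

1241963303533920, 835143799377954

@20  (20,7):1492924634839·7+693081601779→11143554045652, (20,8):1709751003480·8+1492924634839→15170932662679, (20,9):1144614626805·9+1709751003480→12011282644725, (20,10):477297033785·10+1144614626805→5917584964655
@21  (21,8):15170932662679·8+11143554045652→132511015347084, (21,9):12011282644725·9+15170932662679→123272476465204, (21,10):5917584964655·10+12011282644725→71187132291275
@22  (22,9):123272476465204·9+132511015347084→1241963303533920, (22,10):71187132291275·10+123272476465204→835143799377954
Read S(22,9) = 1241963303533920, S(22,10) = 835143799377954.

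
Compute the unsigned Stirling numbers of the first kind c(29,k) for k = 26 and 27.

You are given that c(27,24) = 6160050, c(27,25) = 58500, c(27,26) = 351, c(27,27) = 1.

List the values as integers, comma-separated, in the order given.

@28  (28,25):58500·27+6160050→7739550, (28,26):351·27+58500→67977, (28,27):1·27+351→378
@29  (29,26):67977·28+7739550→9642906, (29,27):378·28+67977→78561
Read c(29,26) = 9642906, c(29,27) = 78561.

9642906, 78561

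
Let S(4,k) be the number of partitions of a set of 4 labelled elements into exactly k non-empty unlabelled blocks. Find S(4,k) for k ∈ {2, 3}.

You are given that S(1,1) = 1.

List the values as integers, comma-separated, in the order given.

7, 6

[2] T[2,1]:1*1+0=1 · T[2,2]:2*0+1=1
[3] T[3,1]:1*1+0=1 · T[3,2]:2*1+1=3 · T[3,3]:3*0+1=1
[4] T[4,2]:2*3+1=7 · T[4,3]:3*1+3=6
Read S(4,2) = 7, S(4,3) = 6.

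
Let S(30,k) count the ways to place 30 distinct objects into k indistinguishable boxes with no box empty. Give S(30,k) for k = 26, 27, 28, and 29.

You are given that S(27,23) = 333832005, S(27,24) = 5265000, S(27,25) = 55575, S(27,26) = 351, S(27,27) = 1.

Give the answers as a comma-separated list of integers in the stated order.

843303006, 10359090, 86275, 435

@28  (28,24):5265000·24+333832005→460192005, (28,25):55575·25+5265000→6654375, (28,26):351·26+55575→64701, (28,27):1·27+351→378, (28,28):0·28+1→1
@29  (29,25):6654375·25+460192005→626551380, (29,26):64701·26+6654375→8336601, (29,27):378·27+64701→74907, (29,28):1·28+378→406, (29,29):0·29+1→1
@30  (30,26):8336601·26+626551380→843303006, (30,27):74907·27+8336601→10359090, (30,28):406·28+74907→86275, (30,29):1·29+406→435
Read S(30,26) = 843303006, S(30,27) = 10359090, S(30,28) = 86275, S(30,29) = 435.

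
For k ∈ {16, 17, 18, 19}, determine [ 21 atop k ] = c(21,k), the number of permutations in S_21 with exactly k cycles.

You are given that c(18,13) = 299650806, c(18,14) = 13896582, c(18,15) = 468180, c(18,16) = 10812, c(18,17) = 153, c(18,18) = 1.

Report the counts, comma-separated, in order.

1672280820, 53327946, 1256850, 20615

row 19: T[19][14]=18·13896582+299650806=549789282  T[19][15]=18·468180+13896582=22323822  T[19][16]=18·10812+468180=662796  T[19][17]=18·153+10812=13566  T[19][18]=18·1+153=171  T[19][19]=18·0+1=1
row 20: T[20][15]=19·22323822+549789282=973941900  T[20][16]=19·662796+22323822=34916946  T[20][17]=19·13566+662796=920550  T[20][18]=19·171+13566=16815  T[20][19]=19·1+171=190
row 21: T[21][16]=20·34916946+973941900=1672280820  T[21][17]=20·920550+34916946=53327946  T[21][18]=20·16815+920550=1256850  T[21][19]=20·190+16815=20615
Read c(21,16) = 1672280820, c(21,17) = 53327946, c(21,18) = 1256850, c(21,19) = 20615.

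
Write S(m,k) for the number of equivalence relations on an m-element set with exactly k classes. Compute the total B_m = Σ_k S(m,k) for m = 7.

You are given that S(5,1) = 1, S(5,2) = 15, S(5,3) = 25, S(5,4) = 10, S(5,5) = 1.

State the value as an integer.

row 6: T[6][1]=1·1+0=1  T[6][2]=2·15+1=31  T[6][3]=3·25+15=90  T[6][4]=4·10+25=65  T[6][5]=5·1+10=15  T[6][6]=6·0+1=1
row 7: T[7][1]=1·1+0=1  T[7][2]=2·31+1=63  T[7][3]=3·90+31=301  T[7][4]=4·65+90=350  T[7][5]=5·15+65=140  T[7][6]=6·1+15=21  T[7][7]=7·0+1=1
B_7 = ΣS(7,k) = 1+63+301+350+140+21+1 = 877

877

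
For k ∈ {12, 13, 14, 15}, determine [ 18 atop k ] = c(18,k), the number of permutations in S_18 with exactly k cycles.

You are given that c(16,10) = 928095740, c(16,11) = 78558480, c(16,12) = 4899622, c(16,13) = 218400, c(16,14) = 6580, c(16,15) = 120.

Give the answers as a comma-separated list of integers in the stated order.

r17: T_17,11=16×78558480+928095740=2185031420; T_17,12=16×4899622+78558480=156952432; T_17,13=16×218400+4899622=8394022; T_17,14=16×6580+218400=323680; T_17,15=16×120+6580=8500
r18: T_18,12=17×156952432+2185031420=4853222764; T_18,13=17×8394022+156952432=299650806; T_18,14=17×323680+8394022=13896582; T_18,15=17×8500+323680=468180
Read c(18,12) = 4853222764, c(18,13) = 299650806, c(18,14) = 13896582, c(18,15) = 468180.

4853222764, 299650806, 13896582, 468180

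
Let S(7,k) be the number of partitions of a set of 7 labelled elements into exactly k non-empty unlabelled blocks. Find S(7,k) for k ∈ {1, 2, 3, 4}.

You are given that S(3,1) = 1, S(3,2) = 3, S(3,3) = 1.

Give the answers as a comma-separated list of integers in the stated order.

1, 63, 301, 350

@4  (4,1):1·1+0→1, (4,2):3·2+1→7, (4,3):1·3+3→6, (4,4):0·4+1→1
@5  (5,1):1·1+0→1, (5,2):7·2+1→15, (5,3):6·3+7→25, (5,4):1·4+6→10
@6  (6,1):1·1+0→1, (6,2):15·2+1→31, (6,3):25·3+15→90, (6,4):10·4+25→65
@7  (7,1):1·1+0→1, (7,2):31·2+1→63, (7,3):90·3+31→301, (7,4):65·4+90→350
Read S(7,1) = 1, S(7,2) = 63, S(7,3) = 301, S(7,4) = 350.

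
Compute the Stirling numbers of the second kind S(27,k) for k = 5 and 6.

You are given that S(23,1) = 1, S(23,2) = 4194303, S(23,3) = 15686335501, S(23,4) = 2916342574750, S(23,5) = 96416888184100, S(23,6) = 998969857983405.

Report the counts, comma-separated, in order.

r24: T_24,2=2×4194303+1=8388607; T_24,3=3×15686335501+4194303=47063200806; T_24,4=4×2916342574750+15686335501=11681056634501; T_24,5=5×96416888184100+2916342574750=485000783495250; T_24,6=6×998969857983405+96416888184100=6090236036084530
r25: T_25,3=3×47063200806+8388607=141197991025; T_25,4=4×11681056634501+47063200806=46771289738810; T_25,5=5×485000783495250+11681056634501=2436684974110751; T_25,6=6×6090236036084530+485000783495250=37026417000002430
r26: T_26,4=4×46771289738810+141197991025=187226356946265; T_26,5=5×2436684974110751+46771289738810=12230196160292565; T_26,6=6×37026417000002430+2436684974110751=224595186974125331
r27: T_27,5=5×12230196160292565+187226356946265=61338207158409090; T_27,6=6×224595186974125331+12230196160292565=1359801318005044551
Read S(27,5) = 61338207158409090, S(27,6) = 1359801318005044551.

61338207158409090, 1359801318005044551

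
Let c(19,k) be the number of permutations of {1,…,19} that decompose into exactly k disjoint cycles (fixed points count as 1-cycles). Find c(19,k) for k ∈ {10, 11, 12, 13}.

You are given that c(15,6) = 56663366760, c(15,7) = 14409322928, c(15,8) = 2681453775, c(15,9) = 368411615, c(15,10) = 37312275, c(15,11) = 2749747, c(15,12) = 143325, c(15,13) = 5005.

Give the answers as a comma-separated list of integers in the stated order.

@16  (16,7):14409322928·15+56663366760→272803210680, (16,8):2681453775·15+14409322928→54631129553, (16,9):368411615·15+2681453775→8207628000, (16,10):37312275·15+368411615→928095740, (16,11):2749747·15+37312275→78558480, (16,12):143325·15+2749747→4899622, (16,13):5005·15+143325→218400
@17  (17,8):54631129553·16+272803210680→1146901283528, (17,9):8207628000·16+54631129553→185953177553, (17,10):928095740·16+8207628000→23057159840, (17,11):78558480·16+928095740→2185031420, (17,12):4899622·16+78558480→156952432, (17,13):218400·16+4899622→8394022
@18  (18,9):185953177553·17+1146901283528→4308105301929, (18,10):23057159840·17+185953177553→577924894833, (18,11):2185031420·17+23057159840→60202693980, (18,12):156952432·17+2185031420→4853222764, (18,13):8394022·17+156952432→299650806
@19  (19,10):577924894833·18+4308105301929→14710753408923, (19,11):60202693980·18+577924894833→1661573386473, (19,12):4853222764·18+60202693980→147560703732, (19,13):299650806·18+4853222764→10246937272
Read c(19,10) = 14710753408923, c(19,11) = 1661573386473, c(19,12) = 147560703732, c(19,13) = 10246937272.

14710753408923, 1661573386473, 147560703732, 10246937272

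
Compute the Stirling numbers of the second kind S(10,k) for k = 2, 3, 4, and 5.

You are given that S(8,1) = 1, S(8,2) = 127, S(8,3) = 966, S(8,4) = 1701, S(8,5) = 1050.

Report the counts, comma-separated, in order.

row 9: T[9][1]=1·1+0=1  T[9][2]=2·127+1=255  T[9][3]=3·966+127=3025  T[9][4]=4·1701+966=7770  T[9][5]=5·1050+1701=6951
row 10: T[10][2]=2·255+1=511  T[10][3]=3·3025+255=9330  T[10][4]=4·7770+3025=34105  T[10][5]=5·6951+7770=42525
Read S(10,2) = 511, S(10,3) = 9330, S(10,4) = 34105, S(10,5) = 42525.

511, 9330, 34105, 42525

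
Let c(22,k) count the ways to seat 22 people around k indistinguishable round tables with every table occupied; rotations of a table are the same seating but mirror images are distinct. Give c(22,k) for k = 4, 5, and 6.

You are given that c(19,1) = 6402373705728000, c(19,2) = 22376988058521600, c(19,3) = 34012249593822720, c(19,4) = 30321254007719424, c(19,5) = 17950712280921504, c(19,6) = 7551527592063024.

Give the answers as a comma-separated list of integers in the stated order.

284093315901811468800, 181664979520697076096, 83637381699544802976

@20  (20,2):22376988058521600·19+6402373705728000→431565146817638400, (20,3):34012249593822720·19+22376988058521600→668609730341153280, (20,4):30321254007719424·19+34012249593822720→610116075740491776, (20,5):17950712280921504·19+30321254007719424→371384787345228000, (20,6):7551527592063024·19+17950712280921504→161429736530118960
@21  (21,3):668609730341153280·20+431565146817638400→13803759753640704000, (21,4):610116075740491776·20+668609730341153280→12870931245150988800, (21,5):371384787345228000·20+610116075740491776→8037811822645051776, (21,6):161429736530118960·20+371384787345228000→3599979517947607200
@22  (22,4):12870931245150988800·21+13803759753640704000→284093315901811468800, (22,5):8037811822645051776·21+12870931245150988800→181664979520697076096, (22,6):3599979517947607200·21+8037811822645051776→83637381699544802976
Read c(22,4) = 284093315901811468800, c(22,5) = 181664979520697076096, c(22,6) = 83637381699544802976.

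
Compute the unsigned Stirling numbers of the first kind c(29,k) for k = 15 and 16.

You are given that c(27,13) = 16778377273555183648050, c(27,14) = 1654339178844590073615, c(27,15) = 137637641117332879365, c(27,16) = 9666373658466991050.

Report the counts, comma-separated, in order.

i=28: T(28,14)=16778377273555183648050+27·1654339178844590073615=61445535102359115635655 | T(28,15)=1654339178844590073615+27·137637641117332879365=5370555489012577816470 | T(28,16)=137637641117332879365+27·9666373658466991050=398629729895941637715
i=29: T(29,15)=61445535102359115635655+28·5370555489012577816470=211821088794711294496815 | T(29,16)=5370555489012577816470+28·398629729895941637715=16532187926098943672490
Read c(29,15) = 211821088794711294496815, c(29,16) = 16532187926098943672490.

211821088794711294496815, 16532187926098943672490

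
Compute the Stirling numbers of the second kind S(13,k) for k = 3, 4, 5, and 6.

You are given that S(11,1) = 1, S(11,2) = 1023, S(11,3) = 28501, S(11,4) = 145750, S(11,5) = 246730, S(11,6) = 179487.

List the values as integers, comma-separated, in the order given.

261625, 2532530, 7508501, 9321312

[12] T[12,2]:2*1023+1=2047 · T[12,3]:3*28501+1023=86526 · T[12,4]:4*145750+28501=611501 · T[12,5]:5*246730+145750=1379400 · T[12,6]:6*179487+246730=1323652
[13] T[13,3]:3*86526+2047=261625 · T[13,4]:4*611501+86526=2532530 · T[13,5]:5*1379400+611501=7508501 · T[13,6]:6*1323652+1379400=9321312
Read S(13,3) = 261625, S(13,4) = 2532530, S(13,5) = 7508501, S(13,6) = 9321312.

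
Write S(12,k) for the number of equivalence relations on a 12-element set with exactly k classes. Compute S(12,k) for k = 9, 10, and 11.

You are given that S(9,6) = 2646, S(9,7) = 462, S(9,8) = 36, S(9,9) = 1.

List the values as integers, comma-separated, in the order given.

row 10: T[10][7]=7·462+2646=5880  T[10][8]=8·36+462=750  T[10][9]=9·1+36=45  T[10][10]=10·0+1=1
row 11: T[11][8]=8·750+5880=11880  T[11][9]=9·45+750=1155  T[11][10]=10·1+45=55  T[11][11]=11·0+1=1
row 12: T[12][9]=9·1155+11880=22275  T[12][10]=10·55+1155=1705  T[12][11]=11·1+55=66
Read S(12,9) = 22275, S(12,10) = 1705, S(12,11) = 66.

22275, 1705, 66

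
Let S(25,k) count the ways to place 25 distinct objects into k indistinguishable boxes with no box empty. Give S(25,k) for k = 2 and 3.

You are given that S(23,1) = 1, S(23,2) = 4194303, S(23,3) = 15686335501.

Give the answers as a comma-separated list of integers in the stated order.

16777215, 141197991025

@24  (24,1):1·1+0→1, (24,2):4194303·2+1→8388607, (24,3):15686335501·3+4194303→47063200806
@25  (25,2):8388607·2+1→16777215, (25,3):47063200806·3+8388607→141197991025
Read S(25,2) = 16777215, S(25,3) = 141197991025.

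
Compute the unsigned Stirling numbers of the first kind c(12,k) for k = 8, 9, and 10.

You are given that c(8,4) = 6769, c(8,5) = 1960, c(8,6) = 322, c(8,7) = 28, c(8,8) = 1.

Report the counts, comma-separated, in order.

357423, 32670, 1925

[9] T[9,5]:8*1960+6769=22449 · T[9,6]:8*322+1960=4536 · T[9,7]:8*28+322=546 · T[9,8]:8*1+28=36 · T[9,9]:8*0+1=1
[10] T[10,6]:9*4536+22449=63273 · T[10,7]:9*546+4536=9450 · T[10,8]:9*36+546=870 · T[10,9]:9*1+36=45 · T[10,10]:9*0+1=1
[11] T[11,7]:10*9450+63273=157773 · T[11,8]:10*870+9450=18150 · T[11,9]:10*45+870=1320 · T[11,10]:10*1+45=55
[12] T[12,8]:11*18150+157773=357423 · T[12,9]:11*1320+18150=32670 · T[12,10]:11*55+1320=1925
Read c(12,8) = 357423, c(12,9) = 32670, c(12,10) = 1925.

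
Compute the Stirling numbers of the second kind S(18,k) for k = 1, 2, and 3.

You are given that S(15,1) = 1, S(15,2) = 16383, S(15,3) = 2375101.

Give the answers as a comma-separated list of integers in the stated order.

1, 131071, 64439010

row 16: T[16][1]=1·1+0=1  T[16][2]=2·16383+1=32767  T[16][3]=3·2375101+16383=7141686
row 17: T[17][1]=1·1+0=1  T[17][2]=2·32767+1=65535  T[17][3]=3·7141686+32767=21457825
row 18: T[18][1]=1·1+0=1  T[18][2]=2·65535+1=131071  T[18][3]=3·21457825+65535=64439010
Read S(18,1) = 1, S(18,2) = 131071, S(18,3) = 64439010.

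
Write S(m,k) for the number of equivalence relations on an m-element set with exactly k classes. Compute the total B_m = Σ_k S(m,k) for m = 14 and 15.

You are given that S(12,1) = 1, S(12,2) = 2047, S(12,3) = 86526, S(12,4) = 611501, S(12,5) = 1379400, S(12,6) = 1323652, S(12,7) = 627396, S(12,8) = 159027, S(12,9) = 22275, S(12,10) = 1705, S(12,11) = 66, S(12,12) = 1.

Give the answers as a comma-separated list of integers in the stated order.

row 13: T[13][1]=1·1+0=1  T[13][2]=2·2047+1=4095  T[13][3]=3·86526+2047=261625  T[13][4]=4·611501+86526=2532530  T[13][5]=5·1379400+611501=7508501  T[13][6]=6·1323652+1379400=9321312  T[13][7]=7·627396+1323652=5715424  T[13][8]=8·159027+627396=1899612  T[13][9]=9·22275+159027=359502  T[13][10]=10·1705+22275=39325  T[13][11]=11·66+1705=2431  T[13][12]=12·1+66=78  T[13][13]=13·0+1=1
row 14: T[14][1]=1·1+0=1  T[14][2]=2·4095+1=8191  T[14][3]=3·261625+4095=788970  T[14][4]=4·2532530+261625=10391745  T[14][5]=5·7508501+2532530=40075035  T[14][6]=6·9321312+7508501=63436373  T[14][7]=7·5715424+9321312=49329280  T[14][8]=8·1899612+5715424=20912320  T[14][9]=9·359502+1899612=5135130  T[14][10]=10·39325+359502=752752  T[14][11]=11·2431+39325=66066  T[14][12]=12·78+2431=3367  T[14][13]=13·1+78=91  T[14][14]=14·0+1=1
row 15: T[15][1]=1·1+0=1  T[15][2]=2·8191+1=16383  T[15][3]=3·788970+8191=2375101  T[15][4]=4·10391745+788970=42355950  T[15][5]=5·40075035+10391745=210766920  T[15][6]=6·63436373+40075035=420693273  T[15][7]=7·49329280+63436373=408741333  T[15][8]=8·20912320+49329280=216627840  T[15][9]=9·5135130+20912320=67128490  T[15][10]=10·752752+5135130=12662650  T[15][11]=11·66066+752752=1479478  T[15][12]=12·3367+66066=106470  T[15][13]=13·91+3367=4550  T[15][14]=14·1+91=105  T[15][15]=15·0+1=1
B_14 = ΣS(14,k) = 1+8191+788970+10391745+40075035+63436373+49329280+20912320+5135130+752752+66066+3367+91+1 = 190899322
B_15 = ΣS(15,k) = 1+16383+2375101+42355950+210766920+420693273+408741333+216627840+67128490+12662650+1479478+106470+4550+105+1 = 1382958545

190899322, 1382958545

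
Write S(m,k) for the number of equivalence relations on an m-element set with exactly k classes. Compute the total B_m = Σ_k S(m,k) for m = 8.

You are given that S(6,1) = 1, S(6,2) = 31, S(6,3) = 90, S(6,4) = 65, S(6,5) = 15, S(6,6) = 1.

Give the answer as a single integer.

4140

[7] T[7,1]:1*1+0=1 · T[7,2]:2*31+1=63 · T[7,3]:3*90+31=301 · T[7,4]:4*65+90=350 · T[7,5]:5*15+65=140 · T[7,6]:6*1+15=21 · T[7,7]:7*0+1=1
[8] T[8,1]:1*1+0=1 · T[8,2]:2*63+1=127 · T[8,3]:3*301+63=966 · T[8,4]:4*350+301=1701 · T[8,5]:5*140+350=1050 · T[8,6]:6*21+140=266 · T[8,7]:7*1+21=28 · T[8,8]:8*0+1=1
B_8 = ΣS(8,k) = 1+127+966+1701+1050+266+28+1 = 4140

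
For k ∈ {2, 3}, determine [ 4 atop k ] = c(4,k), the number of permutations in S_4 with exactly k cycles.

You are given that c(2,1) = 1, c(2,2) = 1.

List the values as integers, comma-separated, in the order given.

11, 6

i=3: T(3,1)=0+2·1=2 | T(3,2)=1+2·1=3 | T(3,3)=1+2·0=1
i=4: T(4,2)=2+3·3=11 | T(4,3)=3+3·1=6
Read c(4,2) = 11, c(4,3) = 6.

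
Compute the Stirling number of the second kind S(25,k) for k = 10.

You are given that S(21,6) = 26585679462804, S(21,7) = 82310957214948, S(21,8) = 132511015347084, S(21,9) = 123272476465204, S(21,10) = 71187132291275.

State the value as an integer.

row 22: T[22][7]=7·82310957214948+26585679462804=602762379967440  T[22][8]=8·132511015347084+82310957214948=1142399079991620  T[22][9]=9·123272476465204+132511015347084=1241963303533920  T[22][10]=10·71187132291275+123272476465204=835143799377954
row 23: T[23][8]=8·1142399079991620+602762379967440=9741955019900400  T[23][9]=9·1241963303533920+1142399079991620=12320068811796900  T[23][10]=10·835143799377954+1241963303533920=9593401297313460
row 24: T[24][9]=9·12320068811796900+9741955019900400=120622574326072500  T[24][10]=10·9593401297313460+12320068811796900=108254081784931500
row 25: T[25][10]=10·108254081784931500+120622574326072500=1203163392175387500
Read S(25,10) = 1203163392175387500.

1203163392175387500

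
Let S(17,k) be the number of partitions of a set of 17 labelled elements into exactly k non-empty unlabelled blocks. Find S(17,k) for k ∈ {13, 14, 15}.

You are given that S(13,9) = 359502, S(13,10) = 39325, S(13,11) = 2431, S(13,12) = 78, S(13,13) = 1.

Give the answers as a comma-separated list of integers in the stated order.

[14] T[14,10]:10*39325+359502=752752 · T[14,11]:11*2431+39325=66066 · T[14,12]:12*78+2431=3367 · T[14,13]:13*1+78=91 · T[14,14]:14*0+1=1
[15] T[15,11]:11*66066+752752=1479478 · T[15,12]:12*3367+66066=106470 · T[15,13]:13*91+3367=4550 · T[15,14]:14*1+91=105 · T[15,15]:15*0+1=1
[16] T[16,12]:12*106470+1479478=2757118 · T[16,13]:13*4550+106470=165620 · T[16,14]:14*105+4550=6020 · T[16,15]:15*1+105=120
[17] T[17,13]:13*165620+2757118=4910178 · T[17,14]:14*6020+165620=249900 · T[17,15]:15*120+6020=7820
Read S(17,13) = 4910178, S(17,14) = 249900, S(17,15) = 7820.

4910178, 249900, 7820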